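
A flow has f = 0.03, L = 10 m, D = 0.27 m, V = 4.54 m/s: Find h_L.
Formula: h_L = f \frac{L}{D} \frac{V^2}{2g}
h_L = 0.03·(10/0.27)·4.54²/(2·9.81) = 1.167 m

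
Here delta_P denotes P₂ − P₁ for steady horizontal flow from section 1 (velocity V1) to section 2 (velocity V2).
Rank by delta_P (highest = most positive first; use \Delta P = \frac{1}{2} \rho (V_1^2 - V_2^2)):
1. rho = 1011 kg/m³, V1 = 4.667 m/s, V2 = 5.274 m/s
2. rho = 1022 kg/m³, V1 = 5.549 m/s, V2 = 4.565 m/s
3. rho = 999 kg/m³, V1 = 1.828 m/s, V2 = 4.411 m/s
Case 1: delta_P = -3.05 kPa
Case 2: delta_P = 5.086 kPa
Case 3: delta_P = -8.05 kPa
Ranking (highest first): 2, 1, 3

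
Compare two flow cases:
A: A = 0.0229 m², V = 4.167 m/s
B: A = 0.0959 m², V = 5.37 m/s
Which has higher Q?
Q(A) = 95.42 L/s, Q(B) = 515 L/s. Answer: B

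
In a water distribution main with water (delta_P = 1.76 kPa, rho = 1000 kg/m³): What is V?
Formula: V = \sqrt{\frac{2 \Delta P}{\rho}}
V = √(2·(1.76·1000)/1000) = 1.876 m/s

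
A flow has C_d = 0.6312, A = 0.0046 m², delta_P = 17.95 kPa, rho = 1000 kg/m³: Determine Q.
Formula: Q = C_d A \sqrt{\frac{2 \Delta P}{\rho}}
Q = 0.6312·0.0046·√(2·(17.95·1000)/1000)·1000 = 17.4 L/s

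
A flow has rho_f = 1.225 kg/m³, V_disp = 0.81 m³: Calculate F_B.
Formula: F_B = \rho_f g V_{disp}
F_B = 1.225·9.81·0.81 = 9.734 N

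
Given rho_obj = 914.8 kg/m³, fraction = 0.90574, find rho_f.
Formula: f_{sub} = \frac{\rho_{obj}}{\rho_f}
Substituting knowns: 0.90574 = 914.8/rho_f
Solving for rho_f: rho_f = 914.8/0.90574 = 1010 kg/m³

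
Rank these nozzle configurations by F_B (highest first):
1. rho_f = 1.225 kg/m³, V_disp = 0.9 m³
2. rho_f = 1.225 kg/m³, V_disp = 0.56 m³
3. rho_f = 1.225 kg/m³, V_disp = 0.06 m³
Case 1: F_B = 10.82 N
Case 2: F_B = 6.73 N
Case 3: F_B = 0.721 N
Ranking (highest first): 1, 2, 3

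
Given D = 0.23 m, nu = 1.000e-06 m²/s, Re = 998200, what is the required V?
Formula: Re = \frac{V D}{\nu}
Substituting knowns: 998200 = V·0.23/1.000e-06
Solving for V: V = 998200·1.000e-06/0.23 = 4.34 m/s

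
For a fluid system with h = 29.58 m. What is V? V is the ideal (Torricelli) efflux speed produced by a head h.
Formula: V = \sqrt{2 g h}
V = √(2·9.81·29.58) = 24.09 m/s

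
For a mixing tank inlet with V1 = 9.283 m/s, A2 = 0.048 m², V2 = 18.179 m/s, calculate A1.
Formula: V_2 = \frac{A_1 V_1}{A_2}
Substituting knowns: 18.179 = A1·9.283/0.048
Solving for A1: A1 = 18.179·0.048/9.283 = 0.094 m²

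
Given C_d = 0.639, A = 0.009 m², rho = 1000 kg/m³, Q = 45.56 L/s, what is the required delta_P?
Formula: Q = C_d A \sqrt{\frac{2 \Delta P}{\rho}}
Substituting knowns: 45.56 = 0.639·0.009·√(2·(delta_P·1000)/1000)·1000
Solving for delta_P: delta_P = ((45.56/1000)/(0.639·0.009))²·1000/2/1000 = 31.38 kPa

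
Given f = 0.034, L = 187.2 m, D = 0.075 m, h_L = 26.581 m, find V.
Formula: h_L = f \frac{L}{D} \frac{V^2}{2g}
Substituting knowns: 26.581 = 0.034·(187.2/0.075)·V²/(2·9.81)
Solving for V: V = √(26.581·2·9.81/(0.034·(187.2/0.075))) = 2.479 m/s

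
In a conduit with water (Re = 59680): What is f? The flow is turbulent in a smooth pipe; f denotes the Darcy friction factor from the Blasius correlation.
Formula: f = \frac{0.316}{Re^{0.25}}
f = 0.316/59680^0.25 = 0.02022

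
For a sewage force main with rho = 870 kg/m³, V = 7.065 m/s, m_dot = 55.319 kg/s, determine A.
Formula: \dot{m} = \rho A V
Substituting knowns: 55.319 = 870·A·7.065
Solving for A: A = 55.319/(870·7.065) = 0.009 m²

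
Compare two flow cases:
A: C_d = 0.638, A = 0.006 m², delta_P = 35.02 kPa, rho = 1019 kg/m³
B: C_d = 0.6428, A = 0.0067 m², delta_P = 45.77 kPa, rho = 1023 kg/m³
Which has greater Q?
Q(A) = 31.74 L/s, Q(B) = 40.74 L/s. Answer: B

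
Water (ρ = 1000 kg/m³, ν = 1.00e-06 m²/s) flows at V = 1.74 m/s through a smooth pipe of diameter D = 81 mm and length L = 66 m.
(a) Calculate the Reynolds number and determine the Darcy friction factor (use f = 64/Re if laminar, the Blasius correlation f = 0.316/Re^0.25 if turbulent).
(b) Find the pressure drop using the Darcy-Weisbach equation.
(a) Re = V·D/ν = 1.74·0.081/1.00e-06 = 140940 → turbulent (Re > 4000); f = 0.316/Re^0.25 = 0.316/140940^0.25 = 0.016309 (Blasius is strictly valid for Re ≲ 1e5; used here as the smooth-pipe estimate the problem specifies)
(b) Darcy-Weisbach: ΔP = f·(L/D)·½ρV²/1000 = 0.016309·(66/0.081)·½·1000·1.74²/1000 = 20.12 kPa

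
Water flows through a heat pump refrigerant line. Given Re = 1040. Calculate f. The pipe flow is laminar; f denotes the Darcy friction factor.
Formula: f = \frac{64}{Re}
f = 64/1040 = 0.06154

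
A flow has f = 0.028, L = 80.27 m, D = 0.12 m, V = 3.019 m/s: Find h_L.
Formula: h_L = f \frac{L}{D} \frac{V^2}{2g}
h_L = 0.028·(80.27/0.12)·3.019²/(2·9.81) = 8.701 m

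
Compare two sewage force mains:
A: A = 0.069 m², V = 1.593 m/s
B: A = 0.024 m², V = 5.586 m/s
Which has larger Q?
Q(A) = 109.9 L/s, Q(B) = 134.1 L/s. Answer: B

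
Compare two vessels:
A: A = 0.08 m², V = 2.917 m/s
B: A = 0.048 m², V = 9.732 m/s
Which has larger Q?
Q(A) = 233.4 L/s, Q(B) = 467.1 L/s. Answer: B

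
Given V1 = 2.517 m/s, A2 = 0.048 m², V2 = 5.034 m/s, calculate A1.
Formula: V_2 = \frac{A_1 V_1}{A_2}
Substituting knowns: 5.034 = A1·2.517/0.048
Solving for A1: A1 = 5.034·0.048/2.517 = 0.096 m²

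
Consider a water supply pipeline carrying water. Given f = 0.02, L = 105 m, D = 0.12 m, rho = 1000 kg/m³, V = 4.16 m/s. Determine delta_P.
Formula: \Delta P = f \frac{L}{D} \frac{\rho V^2}{2}
delta_P = 0.02·(105/0.12)·0.5·1000·4.16²/1000 = 151.4 kPa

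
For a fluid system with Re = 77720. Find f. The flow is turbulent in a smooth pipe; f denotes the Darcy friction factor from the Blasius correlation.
Formula: f = \frac{0.316}{Re^{0.25}}
f = 0.316/77720^0.25 = 0.01893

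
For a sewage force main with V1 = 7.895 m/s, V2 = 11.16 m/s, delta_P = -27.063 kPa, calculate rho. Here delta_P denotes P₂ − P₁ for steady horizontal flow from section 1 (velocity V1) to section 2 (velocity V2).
Formula: \Delta P = \frac{1}{2} \rho (V_1^2 - V_2^2)
Substituting knowns: -27.063 = 0.5·rho·(7.895² − 11.16²)/1000
Solving for rho: rho = 2·(-27.063·1000)/(7.895² − 11.16²) = 870 kg/m³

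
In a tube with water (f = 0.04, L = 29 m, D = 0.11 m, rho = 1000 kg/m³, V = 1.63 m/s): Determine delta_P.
Formula: \Delta P = f \frac{L}{D} \frac{\rho V^2}{2}
delta_P = 0.04·(29/0.11)·0.5·1000·1.63²/1000 = 14.01 kPa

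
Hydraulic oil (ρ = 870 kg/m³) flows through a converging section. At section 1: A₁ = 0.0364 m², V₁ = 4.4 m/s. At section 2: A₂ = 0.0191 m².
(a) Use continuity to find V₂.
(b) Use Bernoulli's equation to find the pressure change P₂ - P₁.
(a) Continuity: A₁V₁=A₂V₂ -> V₂=A₁V₁/A₂=0.0364*4.4/0.0191=8.39 m/s
(b) Bernoulli: P₂-P₁=0.5*rho*(V₁^2-V₂^2)/1000=0.5*870*(4.4^2-8.39^2)/1000=-22.2 kPa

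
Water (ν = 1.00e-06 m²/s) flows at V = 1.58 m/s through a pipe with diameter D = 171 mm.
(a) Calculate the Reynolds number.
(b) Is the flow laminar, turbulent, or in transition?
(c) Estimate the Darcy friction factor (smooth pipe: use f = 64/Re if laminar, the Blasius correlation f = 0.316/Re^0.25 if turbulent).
(a) Re = V·D/ν = 1.58·0.171/1.00e-06 = 270180
(b) Flow regime: turbulent (Re > 4000)
(c) Friction factor: f = 0.316/Re^0.25 = 0.316/270180^0.25 = 0.01386 (Blasius is strictly valid for Re ≲ 1e5; used here as the smooth-pipe estimate the problem specifies)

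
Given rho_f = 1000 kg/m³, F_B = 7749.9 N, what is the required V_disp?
Formula: F_B = \rho_f g V_{disp}
Substituting knowns: 7749.9 = 1000·9.81·V_disp
Solving for V_disp: V_disp = 7749.9/(1000·9.81) = 0.79 m³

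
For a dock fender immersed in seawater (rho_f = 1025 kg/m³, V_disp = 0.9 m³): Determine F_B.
Formula: F_B = \rho_f g V_{disp}
F_B = 1025·9.81·0.9 = 9050 N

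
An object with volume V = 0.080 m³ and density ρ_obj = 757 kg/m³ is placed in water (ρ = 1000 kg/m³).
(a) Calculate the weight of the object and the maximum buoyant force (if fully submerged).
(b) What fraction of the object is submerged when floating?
(a) W=rho_obj*g*V=757*9.81*0.080=594.1 N; F_B(max)=rho*g*V=1000*9.81*0.080=784.8 N
(b) Floating fraction=rho_obj/rho=757/1000=0.757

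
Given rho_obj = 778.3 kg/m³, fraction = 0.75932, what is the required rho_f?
Formula: f_{sub} = \frac{\rho_{obj}}{\rho_f}
Substituting knowns: 0.75932 = 778.3/rho_f
Solving for rho_f: rho_f = 778.3/0.75932 = 1025 kg/m³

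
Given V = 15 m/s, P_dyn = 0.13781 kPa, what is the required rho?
Formula: P_{dyn} = \frac{1}{2} \rho V^2
Substituting knowns: 0.13781 = 0.5·rho·15²/1000
Solving for rho: rho = 2·(0.13781·1000)/15² = 1.225 kg/m³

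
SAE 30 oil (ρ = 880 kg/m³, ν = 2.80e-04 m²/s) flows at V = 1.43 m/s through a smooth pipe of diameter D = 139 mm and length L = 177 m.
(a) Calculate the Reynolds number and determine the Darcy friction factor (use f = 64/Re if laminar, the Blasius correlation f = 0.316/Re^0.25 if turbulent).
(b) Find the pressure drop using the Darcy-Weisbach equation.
(a) Re = V·D/ν = 1.43·0.139/2.80e-04 = 709.89 → laminar (Re < 2300); f = 64/Re = 64/709.89 = 0.090155
(b) Darcy-Weisbach: ΔP = f·(L/D)·½ρV²/1000 = 0.090155·(177/0.139)·½·880·1.43²/1000 = 103.3 kPa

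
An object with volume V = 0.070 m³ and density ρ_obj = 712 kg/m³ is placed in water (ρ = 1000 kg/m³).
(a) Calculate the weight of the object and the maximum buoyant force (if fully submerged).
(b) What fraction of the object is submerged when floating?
(a) W=rho_obj*g*V=712*9.81*0.070=488.9 N; F_B(max)=rho*g*V=1000*9.81*0.070=686.7 N
(b) Floating fraction=rho_obj/rho=712/1000=0.712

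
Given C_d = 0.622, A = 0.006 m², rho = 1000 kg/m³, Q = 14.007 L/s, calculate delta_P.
Formula: Q = C_d A \sqrt{\frac{2 \Delta P}{\rho}}
Substituting knowns: 14.007 = 0.622·0.006·√(2·(delta_P·1000)/1000)·1000
Solving for delta_P: delta_P = ((14.007/1000)/(0.622·0.006))²·1000/2/1000 = 7.043 kPa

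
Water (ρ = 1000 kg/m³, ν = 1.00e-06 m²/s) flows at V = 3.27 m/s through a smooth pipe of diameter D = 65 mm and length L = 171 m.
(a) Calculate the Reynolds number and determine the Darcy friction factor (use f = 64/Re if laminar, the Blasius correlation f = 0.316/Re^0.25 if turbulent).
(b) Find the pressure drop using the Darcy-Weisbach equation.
(a) Re = V·D/ν = 3.27·0.065/1.00e-06 = 212550 → turbulent (Re > 4000); f = 0.316/Re^0.25 = 0.316/212550^0.25 = 0.014717 (Blasius is strictly valid for Re ≲ 1e5; used here as the smooth-pipe estimate the problem specifies)
(b) Darcy-Weisbach: ΔP = f·(L/D)·½ρV²/1000 = 0.014717·(171/0.065)·½·1000·3.27²/1000 = 207 kPa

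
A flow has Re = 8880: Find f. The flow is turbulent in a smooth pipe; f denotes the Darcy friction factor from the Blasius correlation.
Formula: f = \frac{0.316}{Re^{0.25}}
f = 0.316/8880^0.25 = 0.03255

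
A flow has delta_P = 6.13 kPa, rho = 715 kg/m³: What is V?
Formula: V = \sqrt{\frac{2 \Delta P}{\rho}}
V = √(2·(6.13·1000)/715) = 4.141 m/s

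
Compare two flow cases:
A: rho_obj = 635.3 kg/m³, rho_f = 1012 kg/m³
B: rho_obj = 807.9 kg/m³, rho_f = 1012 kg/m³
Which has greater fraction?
fraction(A) = 0.6278, fraction(B) = 0.7983. Answer: B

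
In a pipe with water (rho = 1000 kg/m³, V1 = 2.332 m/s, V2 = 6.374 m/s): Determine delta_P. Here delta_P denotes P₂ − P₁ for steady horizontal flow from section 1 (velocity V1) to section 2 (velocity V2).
Formula: \Delta P = \frac{1}{2} \rho (V_1^2 - V_2^2)
delta_P = 0.5·1000·(2.332² − 6.374²)/1000 = -17.59 kPa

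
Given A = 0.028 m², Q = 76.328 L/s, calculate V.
Formula: Q = A V
Substituting knowns: 76.328 = 0.028·V·1000
Solving for V: V = (76.328/1000)/0.028 = 2.726 m/s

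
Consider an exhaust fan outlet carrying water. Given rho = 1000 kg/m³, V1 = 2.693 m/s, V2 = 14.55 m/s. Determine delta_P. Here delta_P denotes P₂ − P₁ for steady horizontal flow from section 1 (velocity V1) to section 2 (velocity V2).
Formula: \Delta P = \frac{1}{2} \rho (V_1^2 - V_2^2)
delta_P = 0.5·1000·(2.693² − 14.55²)/1000 = -102.2 kPa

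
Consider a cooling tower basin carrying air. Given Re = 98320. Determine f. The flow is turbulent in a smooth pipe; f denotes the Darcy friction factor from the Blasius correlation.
Formula: f = \frac{0.316}{Re^{0.25}}
f = 0.316/98320^0.25 = 0.01785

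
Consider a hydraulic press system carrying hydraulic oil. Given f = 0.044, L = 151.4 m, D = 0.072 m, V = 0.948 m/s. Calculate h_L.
Formula: h_L = f \frac{L}{D} \frac{V^2}{2g}
h_L = 0.044·(151.4/0.072)·0.948²/(2·9.81) = 4.238 m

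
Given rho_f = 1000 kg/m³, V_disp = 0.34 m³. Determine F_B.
Formula: F_B = \rho_f g V_{disp}
F_B = 1000·9.81·0.34 = 3335 N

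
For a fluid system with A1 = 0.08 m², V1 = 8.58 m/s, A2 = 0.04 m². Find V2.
Formula: V_2 = \frac{A_1 V_1}{A_2}
V2 = 0.08·8.58/0.04 = 17.16 m/s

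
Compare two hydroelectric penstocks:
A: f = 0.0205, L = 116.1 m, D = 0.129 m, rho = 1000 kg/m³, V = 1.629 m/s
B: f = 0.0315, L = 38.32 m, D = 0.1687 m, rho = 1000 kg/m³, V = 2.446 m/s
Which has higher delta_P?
delta_P(A) = 24.48 kPa, delta_P(B) = 21.4 kPa. Answer: A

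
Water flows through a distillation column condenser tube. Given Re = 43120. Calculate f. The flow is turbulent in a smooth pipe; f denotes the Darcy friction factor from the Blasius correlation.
Formula: f = \frac{0.316}{Re^{0.25}}
f = 0.316/43120^0.25 = 0.02193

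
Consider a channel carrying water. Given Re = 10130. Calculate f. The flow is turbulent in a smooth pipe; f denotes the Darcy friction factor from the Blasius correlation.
Formula: f = \frac{0.316}{Re^{0.25}}
f = 0.316/10130^0.25 = 0.0315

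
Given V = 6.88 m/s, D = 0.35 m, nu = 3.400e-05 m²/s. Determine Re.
Formula: Re = \frac{V D}{\nu}
Re = 6.88·0.35/3.400e-05 = 70824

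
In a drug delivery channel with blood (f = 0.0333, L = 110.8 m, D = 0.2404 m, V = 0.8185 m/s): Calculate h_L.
Formula: h_L = f \frac{L}{D} \frac{V^2}{2g}
h_L = 0.0333·(110.8/0.2404)·0.8185²/(2·9.81) = 0.5241 m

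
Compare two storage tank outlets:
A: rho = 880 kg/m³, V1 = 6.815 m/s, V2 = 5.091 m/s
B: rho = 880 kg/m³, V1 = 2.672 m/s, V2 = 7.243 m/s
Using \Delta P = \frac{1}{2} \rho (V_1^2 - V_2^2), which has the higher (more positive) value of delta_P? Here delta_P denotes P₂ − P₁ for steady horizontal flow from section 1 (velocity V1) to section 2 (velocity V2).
delta_P(A) = 9.031 kPa, delta_P(B) = -19.94 kPa. Answer: A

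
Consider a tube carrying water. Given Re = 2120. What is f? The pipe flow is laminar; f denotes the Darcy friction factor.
Formula: f = \frac{64}{Re}
f = 64/2120 = 0.03019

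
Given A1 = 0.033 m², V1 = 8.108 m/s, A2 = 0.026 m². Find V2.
Formula: V_2 = \frac{A_1 V_1}{A_2}
V2 = 0.033·8.108/0.026 = 10.29 m/s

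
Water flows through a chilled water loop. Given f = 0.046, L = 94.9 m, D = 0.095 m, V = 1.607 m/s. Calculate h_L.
Formula: h_L = f \frac{L}{D} \frac{V^2}{2g}
h_L = 0.046·(94.9/0.095)·1.607²/(2·9.81) = 6.048 m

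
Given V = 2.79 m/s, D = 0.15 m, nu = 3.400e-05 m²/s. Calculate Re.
Formula: Re = \frac{V D}{\nu}
Re = 2.79·0.15/3.400e-05 = 12309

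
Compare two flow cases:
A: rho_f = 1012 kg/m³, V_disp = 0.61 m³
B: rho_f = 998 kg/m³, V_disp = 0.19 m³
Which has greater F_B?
F_B(A) = 6056 N, F_B(B) = 1860 N. Answer: A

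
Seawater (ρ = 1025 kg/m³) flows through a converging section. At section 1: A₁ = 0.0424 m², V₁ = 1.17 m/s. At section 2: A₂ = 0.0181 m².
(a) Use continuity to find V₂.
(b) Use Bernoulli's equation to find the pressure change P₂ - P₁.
(a) Continuity: A₁V₁=A₂V₂ -> V₂=A₁V₁/A₂=0.0424*1.17/0.0181=2.74 m/s
(b) Bernoulli: P₂-P₁=0.5*rho*(V₁^2-V₂^2)/1000=0.5*1025*(1.17^2-2.74^2)/1000=-3.146 kPa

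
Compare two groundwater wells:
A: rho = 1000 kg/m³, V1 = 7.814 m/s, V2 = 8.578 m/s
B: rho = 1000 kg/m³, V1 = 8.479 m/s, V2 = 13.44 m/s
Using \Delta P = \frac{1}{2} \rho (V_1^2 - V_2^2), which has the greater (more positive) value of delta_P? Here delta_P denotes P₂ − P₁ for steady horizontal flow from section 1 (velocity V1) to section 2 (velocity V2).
delta_P(A) = -6.262 kPa, delta_P(B) = -54.37 kPa. Answer: A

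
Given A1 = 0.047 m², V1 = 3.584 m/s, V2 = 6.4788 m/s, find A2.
Formula: V_2 = \frac{A_1 V_1}{A_2}
Substituting knowns: 6.4788 = 0.047·3.584/A2
Solving for A2: A2 = 0.047·3.584/6.4788 = 0.026 m²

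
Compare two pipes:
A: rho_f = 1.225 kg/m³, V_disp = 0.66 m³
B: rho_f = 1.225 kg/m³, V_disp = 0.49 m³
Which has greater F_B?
F_B(A) = 7.931 N, F_B(B) = 5.888 N. Answer: A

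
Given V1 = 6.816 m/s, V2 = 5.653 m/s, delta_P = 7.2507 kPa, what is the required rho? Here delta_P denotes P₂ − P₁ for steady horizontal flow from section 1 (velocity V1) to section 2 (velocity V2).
Formula: \Delta P = \frac{1}{2} \rho (V_1^2 - V_2^2)
Substituting knowns: 7.2507 = 0.5·rho·(6.816² − 5.653²)/1000
Solving for rho: rho = 2·(7.2507·1000)/(6.816² − 5.653²) = 1000 kg/m³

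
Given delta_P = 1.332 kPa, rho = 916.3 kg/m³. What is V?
Formula: V = \sqrt{\frac{2 \Delta P}{\rho}}
V = √(2·(1.332·1000)/916.3) = 1.705 m/s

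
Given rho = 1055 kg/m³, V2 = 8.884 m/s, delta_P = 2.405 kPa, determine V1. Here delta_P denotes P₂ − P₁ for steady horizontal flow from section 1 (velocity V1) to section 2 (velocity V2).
Formula: \Delta P = \frac{1}{2} \rho (V_1^2 - V_2^2)
Substituting knowns: 2.405 = 0.5·1055·(V1² − 8.884²)/1000
Solving for V1: V1 = √(8.884² + 2·(2.405·1000)/1055) = 9.137 m/s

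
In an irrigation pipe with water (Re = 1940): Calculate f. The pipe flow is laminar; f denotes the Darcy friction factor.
Formula: f = \frac{64}{Re}
f = 64/1940 = 0.03299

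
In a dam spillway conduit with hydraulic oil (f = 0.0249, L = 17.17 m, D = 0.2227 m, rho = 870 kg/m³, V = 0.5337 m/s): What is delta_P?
Formula: \Delta P = f \frac{L}{D} \frac{\rho V^2}{2}
delta_P = 0.0249·(17.17/0.2227)·0.5·870·0.5337²/1000 = 0.2379 kPa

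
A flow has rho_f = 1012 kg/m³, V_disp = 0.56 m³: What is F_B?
Formula: F_B = \rho_f g V_{disp}
F_B = 1012·9.81·0.56 = 5560 N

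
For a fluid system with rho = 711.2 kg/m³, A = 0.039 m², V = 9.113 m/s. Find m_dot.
Formula: \dot{m} = \rho A V
m_dot = 711.2·0.039·9.113 = 252.8 kg/s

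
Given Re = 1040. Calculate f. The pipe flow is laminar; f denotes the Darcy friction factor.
Formula: f = \frac{64}{Re}
f = 64/1040 = 0.06154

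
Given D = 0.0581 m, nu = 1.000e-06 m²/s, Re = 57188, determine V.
Formula: Re = \frac{V D}{\nu}
Substituting knowns: 57188 = V·0.0581/1.000e-06
Solving for V: V = 57188·1.000e-06/0.0581 = 0.9843 m/s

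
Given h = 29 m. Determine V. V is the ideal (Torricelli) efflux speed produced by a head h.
Formula: V = \sqrt{2 g h}
V = √(2·9.81·29) = 23.85 m/s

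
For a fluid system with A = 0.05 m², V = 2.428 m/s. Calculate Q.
Formula: Q = A V
Q = 0.05·2.428·1000 = 121.4 L/s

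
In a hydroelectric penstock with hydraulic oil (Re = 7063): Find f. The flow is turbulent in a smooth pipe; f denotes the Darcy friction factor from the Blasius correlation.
Formula: f = \frac{0.316}{Re^{0.25}}
f = 0.316/7063^0.25 = 0.03447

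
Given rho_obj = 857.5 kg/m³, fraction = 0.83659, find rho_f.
Formula: f_{sub} = \frac{\rho_{obj}}{\rho_f}
Substituting knowns: 0.83659 = 857.5/rho_f
Solving for rho_f: rho_f = 857.5/0.83659 = 1025 kg/m³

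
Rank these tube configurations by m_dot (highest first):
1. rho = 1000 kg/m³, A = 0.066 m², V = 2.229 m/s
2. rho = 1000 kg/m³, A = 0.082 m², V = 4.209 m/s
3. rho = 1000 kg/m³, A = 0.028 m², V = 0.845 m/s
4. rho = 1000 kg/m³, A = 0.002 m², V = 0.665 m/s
Case 1: m_dot = 147.1 kg/s
Case 2: m_dot = 345.1 kg/s
Case 3: m_dot = 23.66 kg/s
Case 4: m_dot = 1.33 kg/s
Ranking (highest first): 2, 1, 3, 4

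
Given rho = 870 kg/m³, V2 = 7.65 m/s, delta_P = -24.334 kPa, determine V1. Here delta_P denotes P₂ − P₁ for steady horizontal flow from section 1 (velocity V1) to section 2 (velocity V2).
Formula: \Delta P = \frac{1}{2} \rho (V_1^2 - V_2^2)
Substituting knowns: -24.334 = 0.5·870·(V1² − 7.65²)/1000
Solving for V1: V1 = √(7.65² + 2·(-24.334·1000)/870) = 1.607 m/s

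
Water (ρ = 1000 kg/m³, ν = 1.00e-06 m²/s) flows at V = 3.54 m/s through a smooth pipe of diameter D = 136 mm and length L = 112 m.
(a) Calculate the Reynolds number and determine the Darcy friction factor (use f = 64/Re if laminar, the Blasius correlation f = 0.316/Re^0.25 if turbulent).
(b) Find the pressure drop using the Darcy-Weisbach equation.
(a) Re = V·D/ν = 3.54·0.136/1.00e-06 = 481440 → turbulent (Re > 4000); f = 0.316/Re^0.25 = 0.316/481440^0.25 = 0.011996 (Blasius is strictly valid for Re ≲ 1e5; used here as the smooth-pipe estimate the problem specifies)
(b) Darcy-Weisbach: ΔP = f·(L/D)·½ρV²/1000 = 0.011996·(112/0.136)·½·1000·3.54²/1000 = 61.9 kPa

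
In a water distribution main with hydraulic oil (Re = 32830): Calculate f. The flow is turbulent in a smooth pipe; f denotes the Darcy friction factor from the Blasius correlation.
Formula: f = \frac{0.316}{Re^{0.25}}
f = 0.316/32830^0.25 = 0.02348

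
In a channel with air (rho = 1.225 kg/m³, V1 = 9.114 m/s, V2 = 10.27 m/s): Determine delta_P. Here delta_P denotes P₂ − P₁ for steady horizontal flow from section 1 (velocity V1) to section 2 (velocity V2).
Formula: \Delta P = \frac{1}{2} \rho (V_1^2 - V_2^2)
delta_P = 0.5·1.225·(9.114² − 10.27²)/1000 = -0.01372 kPa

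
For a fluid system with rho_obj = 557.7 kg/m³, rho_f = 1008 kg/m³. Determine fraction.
Formula: f_{sub} = \frac{\rho_{obj}}{\rho_f}
fraction = 557.7/1008 = 0.5533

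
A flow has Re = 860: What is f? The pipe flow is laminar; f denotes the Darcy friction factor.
Formula: f = \frac{64}{Re}
f = 64/860 = 0.07442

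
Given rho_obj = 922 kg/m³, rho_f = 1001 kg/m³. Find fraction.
Formula: f_{sub} = \frac{\rho_{obj}}{\rho_f}
fraction = 922/1001 = 0.9211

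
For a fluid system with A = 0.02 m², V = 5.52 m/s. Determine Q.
Formula: Q = A V
Q = 0.02·5.52·1000 = 110.4 L/s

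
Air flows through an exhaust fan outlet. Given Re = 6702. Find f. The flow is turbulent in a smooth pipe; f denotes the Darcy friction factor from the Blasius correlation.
Formula: f = \frac{0.316}{Re^{0.25}}
f = 0.316/6702^0.25 = 0.03492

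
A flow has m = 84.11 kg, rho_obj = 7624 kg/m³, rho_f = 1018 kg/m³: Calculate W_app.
Formula: W_{app} = mg\left(1 - \frac{\rho_f}{\rho_{obj}}\right)
W_app = 84.11·9.81·(1 − 1018/7624) = 714.9 N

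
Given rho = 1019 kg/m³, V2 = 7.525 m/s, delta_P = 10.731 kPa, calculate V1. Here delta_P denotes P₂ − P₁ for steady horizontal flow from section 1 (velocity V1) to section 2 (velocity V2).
Formula: \Delta P = \frac{1}{2} \rho (V_1^2 - V_2^2)
Substituting knowns: 10.731 = 0.5·1019·(V1² − 7.525²)/1000
Solving for V1: V1 = √(7.525² + 2·(10.731·1000)/1019) = 8.814 m/s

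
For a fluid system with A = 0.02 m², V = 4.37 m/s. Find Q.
Formula: Q = A V
Q = 0.02·4.37·1000 = 87.4 L/s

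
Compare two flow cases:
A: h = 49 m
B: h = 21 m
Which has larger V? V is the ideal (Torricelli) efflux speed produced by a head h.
V(A) = 31.01 m/s, V(B) = 20.3 m/s. Answer: A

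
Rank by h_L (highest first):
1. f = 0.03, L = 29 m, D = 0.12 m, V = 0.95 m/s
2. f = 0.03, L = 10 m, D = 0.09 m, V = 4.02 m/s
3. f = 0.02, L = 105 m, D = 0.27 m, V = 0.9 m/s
Case 1: h_L = 0.3335 m
Case 2: h_L = 2.746 m
Case 3: h_L = 0.3211 m
Ranking (highest first): 2, 1, 3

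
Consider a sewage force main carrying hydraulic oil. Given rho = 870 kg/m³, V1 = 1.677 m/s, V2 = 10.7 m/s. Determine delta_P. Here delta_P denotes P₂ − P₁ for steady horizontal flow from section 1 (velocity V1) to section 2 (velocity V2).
Formula: \Delta P = \frac{1}{2} \rho (V_1^2 - V_2^2)
delta_P = 0.5·870·(1.677² − 10.7²)/1000 = -48.58 kPa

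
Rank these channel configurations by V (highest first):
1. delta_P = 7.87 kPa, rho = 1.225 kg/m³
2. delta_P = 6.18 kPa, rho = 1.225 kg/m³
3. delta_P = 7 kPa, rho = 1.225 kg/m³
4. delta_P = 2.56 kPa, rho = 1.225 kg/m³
Case 1: V = 113.4 m/s
Case 2: V = 100.4 m/s
Case 3: V = 106.9 m/s
Case 4: V = 64.65 m/s
Ranking (highest first): 1, 3, 2, 4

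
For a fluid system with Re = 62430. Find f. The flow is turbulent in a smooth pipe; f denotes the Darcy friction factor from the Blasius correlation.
Formula: f = \frac{0.316}{Re^{0.25}}
f = 0.316/62430^0.25 = 0.01999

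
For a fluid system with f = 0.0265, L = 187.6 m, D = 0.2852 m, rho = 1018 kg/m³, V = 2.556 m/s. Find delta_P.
Formula: \Delta P = f \frac{L}{D} \frac{\rho V^2}{2}
delta_P = 0.0265·(187.6/0.2852)·0.5·1018·2.556²/1000 = 57.97 kPa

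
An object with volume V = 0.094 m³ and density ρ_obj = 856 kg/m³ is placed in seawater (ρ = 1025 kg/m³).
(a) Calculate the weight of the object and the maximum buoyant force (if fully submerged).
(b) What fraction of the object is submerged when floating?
(a) W=rho_obj*g*V=856*9.81*0.094=789.4 N; F_B(max)=rho*g*V=1025*9.81*0.094=945.2 N
(b) Floating fraction=rho_obj/rho=856/1025=0.835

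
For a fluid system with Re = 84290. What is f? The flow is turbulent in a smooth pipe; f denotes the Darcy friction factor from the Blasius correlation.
Formula: f = \frac{0.316}{Re^{0.25}}
f = 0.316/84290^0.25 = 0.01855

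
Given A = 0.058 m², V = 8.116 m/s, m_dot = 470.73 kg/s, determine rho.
Formula: \dot{m} = \rho A V
Substituting knowns: 470.73 = rho·0.058·8.116
Solving for rho: rho = 470.73/(0.058·8.116) = 1000 kg/m³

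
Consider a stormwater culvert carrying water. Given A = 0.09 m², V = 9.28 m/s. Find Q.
Formula: Q = A V
Q = 0.09·9.28·1000 = 835.2 L/s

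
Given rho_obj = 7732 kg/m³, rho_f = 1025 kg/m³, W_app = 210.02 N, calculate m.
Formula: W_{app} = mg\left(1 - \frac{\rho_f}{\rho_{obj}}\right)
Substituting knowns: 210.02 = m·9.81·(1 − 1025/7732)
Solving for m: m = 210.02/(9.81·(1 − 1025/7732)) = 24.68 kg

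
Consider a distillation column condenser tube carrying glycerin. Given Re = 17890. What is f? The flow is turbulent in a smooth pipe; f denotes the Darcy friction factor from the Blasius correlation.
Formula: f = \frac{0.316}{Re^{0.25}}
f = 0.316/17890^0.25 = 0.02732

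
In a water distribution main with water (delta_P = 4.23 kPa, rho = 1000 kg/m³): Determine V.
Formula: V = \sqrt{\frac{2 \Delta P}{\rho}}
V = √(2·(4.23·1000)/1000) = 2.909 m/s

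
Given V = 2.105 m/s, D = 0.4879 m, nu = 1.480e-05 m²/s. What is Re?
Formula: Re = \frac{V D}{\nu}
Re = 2.105·0.4879/1.480e-05 = 69394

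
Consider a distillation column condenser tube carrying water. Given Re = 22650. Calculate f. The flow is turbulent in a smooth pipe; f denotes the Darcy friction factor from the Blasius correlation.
Formula: f = \frac{0.316}{Re^{0.25}}
f = 0.316/22650^0.25 = 0.02576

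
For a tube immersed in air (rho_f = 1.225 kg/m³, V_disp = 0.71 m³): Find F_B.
Formula: F_B = \rho_f g V_{disp}
F_B = 1.225·9.81·0.71 = 8.532 N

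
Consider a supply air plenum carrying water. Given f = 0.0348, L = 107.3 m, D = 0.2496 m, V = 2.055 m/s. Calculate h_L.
Formula: h_L = f \frac{L}{D} \frac{V^2}{2g}
h_L = 0.0348·(107.3/0.2496)·2.055²/(2·9.81) = 3.22 m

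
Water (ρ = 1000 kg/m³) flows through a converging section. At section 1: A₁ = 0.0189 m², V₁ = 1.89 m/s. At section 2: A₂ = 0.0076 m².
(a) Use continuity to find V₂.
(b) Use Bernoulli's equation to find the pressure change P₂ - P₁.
(a) Continuity: A₁V₁=A₂V₂ -> V₂=A₁V₁/A₂=0.0189*1.89/0.0076=4.70 m/s
(b) Bernoulli: P₂-P₁=0.5*rho*(V₁^2-V₂^2)/1000=0.5*1000*(1.89^2-4.70^2)/1000=-9.259 kPa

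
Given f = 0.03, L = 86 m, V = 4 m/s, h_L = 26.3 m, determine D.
Formula: h_L = f \frac{L}{D} \frac{V^2}{2g}
Substituting knowns: 26.3 = 0.03·(86/D)·4²/(2·9.81)
Solving for D: D = 0.03·86·4²/(2·9.81·26.3) = 0.08 m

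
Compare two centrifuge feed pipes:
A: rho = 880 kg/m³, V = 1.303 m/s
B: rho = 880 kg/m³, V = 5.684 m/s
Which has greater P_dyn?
P_dyn(A) = 0.747 kPa, P_dyn(B) = 14.22 kPa. Answer: B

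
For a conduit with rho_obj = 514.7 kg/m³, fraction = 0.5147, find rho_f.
Formula: f_{sub} = \frac{\rho_{obj}}{\rho_f}
Substituting knowns: 0.5147 = 514.7/rho_f
Solving for rho_f: rho_f = 514.7/0.5147 = 1000 kg/m³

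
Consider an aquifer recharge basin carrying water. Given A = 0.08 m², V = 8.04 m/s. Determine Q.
Formula: Q = A V
Q = 0.08·8.04·1000 = 643.2 L/s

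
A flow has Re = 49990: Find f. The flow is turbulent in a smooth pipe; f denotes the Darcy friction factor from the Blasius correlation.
Formula: f = \frac{0.316}{Re^{0.25}}
f = 0.316/49990^0.25 = 0.02113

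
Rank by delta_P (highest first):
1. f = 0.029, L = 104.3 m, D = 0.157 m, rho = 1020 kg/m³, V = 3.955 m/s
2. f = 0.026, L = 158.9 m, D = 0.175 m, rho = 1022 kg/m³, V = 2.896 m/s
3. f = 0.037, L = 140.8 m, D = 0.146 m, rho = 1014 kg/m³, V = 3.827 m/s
Case 1: delta_P = 153.7 kPa
Case 2: delta_P = 101.2 kPa
Case 3: delta_P = 265 kPa
Ranking (highest first): 3, 1, 2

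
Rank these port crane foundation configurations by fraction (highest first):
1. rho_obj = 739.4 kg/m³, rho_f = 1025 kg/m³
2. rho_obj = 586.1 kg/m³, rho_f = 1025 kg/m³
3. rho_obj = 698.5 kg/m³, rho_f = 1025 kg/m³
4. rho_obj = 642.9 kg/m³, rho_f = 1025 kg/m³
Case 1: fraction = 0.7214
Case 2: fraction = 0.5718
Case 3: fraction = 0.6815
Case 4: fraction = 0.6272
Ranking (highest first): 1, 3, 4, 2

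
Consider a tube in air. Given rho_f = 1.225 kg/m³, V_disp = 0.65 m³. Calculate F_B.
Formula: F_B = \rho_f g V_{disp}
F_B = 1.225·9.81·0.65 = 7.811 N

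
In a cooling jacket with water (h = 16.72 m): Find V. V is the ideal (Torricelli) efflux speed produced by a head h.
Formula: V = \sqrt{2 g h}
V = √(2·9.81·16.72) = 18.11 m/s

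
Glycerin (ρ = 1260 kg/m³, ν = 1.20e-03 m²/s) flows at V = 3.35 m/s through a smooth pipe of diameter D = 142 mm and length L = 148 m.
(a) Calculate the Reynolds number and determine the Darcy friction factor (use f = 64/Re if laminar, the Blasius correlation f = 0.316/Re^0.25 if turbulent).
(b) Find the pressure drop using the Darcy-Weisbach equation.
(a) Re = V·D/ν = 3.35·0.142/1.20e-03 = 396.42 → laminar (Re < 2300); f = 64/Re = 64/396.42 = 0.16144
(b) Darcy-Weisbach: ΔP = f·(L/D)·½ρV²/1000 = 0.16144·(148/0.142)·½·1260·3.35²/1000 = 1190 kPa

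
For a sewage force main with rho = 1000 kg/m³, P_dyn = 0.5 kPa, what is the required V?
Formula: P_{dyn} = \frac{1}{2} \rho V^2
Substituting knowns: 0.5 = 0.5·1000·V²/1000
Solving for V: V = √(2·(0.5·1000)/1000) = 1 m/s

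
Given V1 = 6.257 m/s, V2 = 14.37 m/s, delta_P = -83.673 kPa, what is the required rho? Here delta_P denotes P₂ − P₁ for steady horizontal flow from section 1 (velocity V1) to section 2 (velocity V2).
Formula: \Delta P = \frac{1}{2} \rho (V_1^2 - V_2^2)
Substituting knowns: -83.673 = 0.5·rho·(6.257² − 14.37²)/1000
Solving for rho: rho = 2·(-83.673·1000)/(6.257² − 14.37²) = 1000 kg/m³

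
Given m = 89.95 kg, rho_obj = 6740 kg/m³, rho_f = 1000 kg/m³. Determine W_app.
Formula: W_{app} = mg\left(1 - \frac{\rho_f}{\rho_{obj}}\right)
W_app = 89.95·9.81·(1 − 1000/6740) = 751.5 N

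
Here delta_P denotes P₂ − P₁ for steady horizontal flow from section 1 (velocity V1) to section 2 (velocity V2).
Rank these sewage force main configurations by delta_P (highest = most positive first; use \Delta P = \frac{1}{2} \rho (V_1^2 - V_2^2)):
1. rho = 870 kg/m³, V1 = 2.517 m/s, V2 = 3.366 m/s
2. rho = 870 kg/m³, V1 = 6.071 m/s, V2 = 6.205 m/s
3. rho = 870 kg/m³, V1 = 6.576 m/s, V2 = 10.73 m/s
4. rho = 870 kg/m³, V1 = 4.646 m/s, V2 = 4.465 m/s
Case 1: delta_P = -2.173 kPa
Case 2: delta_P = -0.7156 kPa
Case 3: delta_P = -31.27 kPa
Case 4: delta_P = 0.7174 kPa
Ranking (highest first): 4, 2, 1, 3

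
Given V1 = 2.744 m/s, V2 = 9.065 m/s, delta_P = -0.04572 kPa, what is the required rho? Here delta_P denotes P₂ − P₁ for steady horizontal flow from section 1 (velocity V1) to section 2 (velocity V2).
Formula: \Delta P = \frac{1}{2} \rho (V_1^2 - V_2^2)
Substituting knowns: -0.04572 = 0.5·rho·(2.744² − 9.065²)/1000
Solving for rho: rho = 2·(-0.04572·1000)/(2.744² − 9.065²) = 1.225 kg/m³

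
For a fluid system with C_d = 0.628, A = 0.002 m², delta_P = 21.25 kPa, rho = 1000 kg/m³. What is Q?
Formula: Q = C_d A \sqrt{\frac{2 \Delta P}{\rho}}
Q = 0.628·0.002·√(2·(21.25·1000)/1000)·1000 = 8.188 L/s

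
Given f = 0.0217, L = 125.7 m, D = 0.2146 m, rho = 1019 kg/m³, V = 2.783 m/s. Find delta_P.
Formula: \Delta P = f \frac{L}{D} \frac{\rho V^2}{2}
delta_P = 0.0217·(125.7/0.2146)·0.5·1019·2.783²/1000 = 50.16 kPa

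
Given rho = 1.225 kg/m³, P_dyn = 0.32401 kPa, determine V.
Formula: P_{dyn} = \frac{1}{2} \rho V^2
Substituting knowns: 0.32401 = 0.5·1.225·V²/1000
Solving for V: V = √(2·(0.32401·1000)/1.225) = 23 m/s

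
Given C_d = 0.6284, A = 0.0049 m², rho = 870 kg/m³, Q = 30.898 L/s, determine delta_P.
Formula: Q = C_d A \sqrt{\frac{2 \Delta P}{\rho}}
Substituting knowns: 30.898 = 0.6284·0.0049·√(2·(delta_P·1000)/870)·1000
Solving for delta_P: delta_P = ((30.898/1000)/(0.6284·0.0049))²·870/2/1000 = 43.8 kPa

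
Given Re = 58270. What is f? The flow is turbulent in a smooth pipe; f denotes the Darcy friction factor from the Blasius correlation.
Formula: f = \frac{0.316}{Re^{0.25}}
f = 0.316/58270^0.25 = 0.02034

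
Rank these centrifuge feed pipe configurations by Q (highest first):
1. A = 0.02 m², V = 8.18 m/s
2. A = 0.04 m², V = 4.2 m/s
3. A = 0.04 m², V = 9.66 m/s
Case 1: Q = 163.6 L/s
Case 2: Q = 168 L/s
Case 3: Q = 386.4 L/s
Ranking (highest first): 3, 2, 1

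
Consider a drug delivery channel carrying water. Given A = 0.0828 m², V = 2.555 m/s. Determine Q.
Formula: Q = A V
Q = 0.0828·2.555·1000 = 211.6 L/s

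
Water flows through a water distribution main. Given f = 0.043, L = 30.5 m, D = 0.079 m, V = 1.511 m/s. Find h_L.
Formula: h_L = f \frac{L}{D} \frac{V^2}{2g}
h_L = 0.043·(30.5/0.079)·1.511²/(2·9.81) = 1.932 m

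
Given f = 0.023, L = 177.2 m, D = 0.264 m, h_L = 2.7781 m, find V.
Formula: h_L = f \frac{L}{D} \frac{V^2}{2g}
Substituting knowns: 2.7781 = 0.023·(177.2/0.264)·V²/(2·9.81)
Solving for V: V = √(2.7781·2·9.81/(0.023·(177.2/0.264))) = 1.879 m/s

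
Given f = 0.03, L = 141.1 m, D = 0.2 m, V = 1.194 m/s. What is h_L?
Formula: h_L = f \frac{L}{D} \frac{V^2}{2g}
h_L = 0.03·(141.1/0.2)·1.194²/(2·9.81) = 1.538 m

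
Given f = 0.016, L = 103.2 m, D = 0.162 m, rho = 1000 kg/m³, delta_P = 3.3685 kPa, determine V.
Formula: \Delta P = f \frac{L}{D} \frac{\rho V^2}{2}
Substituting knowns: 3.3685 = 0.016·(103.2/0.162)·0.5·1000·V²/1000
Solving for V: V = √((3.3685·1000)/(0.016·(103.2/0.162)·0.5·1000)) = 0.813 m/s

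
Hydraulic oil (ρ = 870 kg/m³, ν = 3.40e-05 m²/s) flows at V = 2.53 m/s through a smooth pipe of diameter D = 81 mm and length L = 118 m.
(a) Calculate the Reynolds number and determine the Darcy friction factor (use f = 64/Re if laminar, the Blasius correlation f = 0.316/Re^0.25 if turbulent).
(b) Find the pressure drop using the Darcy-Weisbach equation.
(a) Re = V·D/ν = 2.53·0.081/3.40e-05 = 6027.4 → turbulent (Re > 4000); f = 0.316/Re^0.25 = 0.316/6027.4^0.25 = 0.035864
(b) Darcy-Weisbach: ΔP = f·(L/D)·½ρV²/1000 = 0.035864·(118/0.081)·½·870·2.53²/1000 = 145.5 kPa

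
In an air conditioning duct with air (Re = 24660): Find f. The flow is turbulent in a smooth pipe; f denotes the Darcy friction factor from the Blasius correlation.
Formula: f = \frac{0.316}{Re^{0.25}}
f = 0.316/24660^0.25 = 0.02522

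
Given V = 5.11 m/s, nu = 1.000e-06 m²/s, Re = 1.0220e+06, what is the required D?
Formula: Re = \frac{V D}{\nu}
Substituting knowns: 1.0220e+06 = 5.11·D/1.000e-06
Solving for D: D = 1.0220e+06·1.000e-06/5.11 = 0.2 m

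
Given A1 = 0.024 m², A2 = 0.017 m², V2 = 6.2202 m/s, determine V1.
Formula: V_2 = \frac{A_1 V_1}{A_2}
Substituting knowns: 6.2202 = 0.024·V1/0.017
Solving for V1: V1 = 6.2202·0.017/0.024 = 4.406 m/s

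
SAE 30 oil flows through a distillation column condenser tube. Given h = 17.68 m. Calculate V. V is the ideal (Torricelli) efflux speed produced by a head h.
Formula: V = \sqrt{2 g h}
V = √(2·9.81·17.68) = 18.62 m/s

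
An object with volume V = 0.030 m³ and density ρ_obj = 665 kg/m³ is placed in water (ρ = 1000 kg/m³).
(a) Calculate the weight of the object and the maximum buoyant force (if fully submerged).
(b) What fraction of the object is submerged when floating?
(a) W=rho_obj*g*V=665*9.81*0.030=195.7 N; F_B(max)=rho*g*V=1000*9.81*0.030=294.3 N
(b) Floating fraction=rho_obj/rho=665/1000=0.665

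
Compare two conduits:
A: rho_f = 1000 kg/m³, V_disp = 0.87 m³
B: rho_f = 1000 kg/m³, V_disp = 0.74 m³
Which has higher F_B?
F_B(A) = 8535 N, F_B(B) = 7259 N. Answer: A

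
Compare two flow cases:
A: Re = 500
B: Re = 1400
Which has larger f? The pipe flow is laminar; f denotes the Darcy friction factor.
f(A) = 0.128, f(B) = 0.04571. Answer: A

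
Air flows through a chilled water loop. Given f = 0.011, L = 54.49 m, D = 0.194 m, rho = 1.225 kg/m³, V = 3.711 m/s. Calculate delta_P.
Formula: \Delta P = f \frac{L}{D} \frac{\rho V^2}{2}
delta_P = 0.011·(54.49/0.194)·0.5·1.225·3.711²/1000 = 0.02606 kPa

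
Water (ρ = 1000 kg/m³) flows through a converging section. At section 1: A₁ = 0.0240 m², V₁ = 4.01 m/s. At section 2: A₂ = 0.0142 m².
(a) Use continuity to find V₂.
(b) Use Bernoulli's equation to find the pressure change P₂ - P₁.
(a) Continuity: A₁V₁=A₂V₂ -> V₂=A₁V₁/A₂=0.0240*4.01/0.0142=6.78 m/s
(b) Bernoulli: P₂-P₁=0.5*rho*(V₁^2-V₂^2)/1000=0.5*1000*(4.01^2-6.78^2)/1000=-14.94 kPa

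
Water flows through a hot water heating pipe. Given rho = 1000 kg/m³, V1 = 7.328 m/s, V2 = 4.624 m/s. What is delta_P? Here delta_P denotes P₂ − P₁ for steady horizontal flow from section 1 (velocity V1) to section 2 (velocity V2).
Formula: \Delta P = \frac{1}{2} \rho (V_1^2 - V_2^2)
delta_P = 0.5·1000·(7.328² − 4.624²)/1000 = 16.16 kPa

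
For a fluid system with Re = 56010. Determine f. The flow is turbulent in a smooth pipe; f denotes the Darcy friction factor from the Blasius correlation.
Formula: f = \frac{0.316}{Re^{0.25}}
f = 0.316/56010^0.25 = 0.02054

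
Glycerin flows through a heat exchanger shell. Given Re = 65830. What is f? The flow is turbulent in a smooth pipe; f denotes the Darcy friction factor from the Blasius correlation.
Formula: f = \frac{0.316}{Re^{0.25}}
f = 0.316/65830^0.25 = 0.01973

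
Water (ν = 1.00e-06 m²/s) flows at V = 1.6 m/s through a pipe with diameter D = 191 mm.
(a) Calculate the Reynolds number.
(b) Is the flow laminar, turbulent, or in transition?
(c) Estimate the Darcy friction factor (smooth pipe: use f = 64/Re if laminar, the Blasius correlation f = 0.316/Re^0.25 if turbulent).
(a) Re = V·D/ν = 1.6·0.191/1.00e-06 = 305600
(b) Flow regime: turbulent (Re > 4000)
(c) Friction factor: f = 0.316/Re^0.25 = 0.316/305600^0.25 = 0.01344 (Blasius is strictly valid for Re ≲ 1e5; used here as the smooth-pipe estimate the problem specifies)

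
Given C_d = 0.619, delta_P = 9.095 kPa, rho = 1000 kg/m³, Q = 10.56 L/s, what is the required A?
Formula: Q = C_d A \sqrt{\frac{2 \Delta P}{\rho}}
Substituting knowns: 10.56 = 0.619·A·√(2·(9.095·1000)/1000)·1000
Solving for A: A = (10.56/1000)/(0.619·√(2·(9.095·1000)/1000)) = 0.004 m²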